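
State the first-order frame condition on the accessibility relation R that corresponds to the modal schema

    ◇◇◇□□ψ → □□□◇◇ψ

∀x ∀y ∀z ((xR³y ∧ xR³z) → ∃w (yR²w ∧ zR²w))

This is a Sahlqvist (Geach-type) schema ◇^3□^2ψ → □^3◇^2ψ.
Minimal-valuation argument: fix x; take any y with xR^3y and any z with xR^3z. Set V(ψ) to the set of worlds R-reachable from y in exactly 2 steps. Then □^2ψ holds at y, so the antecedent holds at x; validity forces ◇^2ψ at z, giving a w with zR^2w and yR^2w.
First-order correspondent: ∀x ∀y ∀z ((xR³y ∧ xR³z) → ∃w (yR²w ∧ zR²w)).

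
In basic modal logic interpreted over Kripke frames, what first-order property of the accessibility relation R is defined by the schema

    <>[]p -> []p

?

Equivalently (dual form): ◇p → □◇p.
Suppose ◇p→□◇p is valid. Take Rxy, Rxz and set V(p)={y}. Then ◇p at x, so □◇p at x, so ◇p at z, so some w with Rzw has p; w=y, i.e. Rzy. By symmetry of the argument, Ryz.
Conversely, any frame satisfying forall x forall y forall z (Rxy & Rxz -> Ryz) validates the schema.
So the correspondent is the Euclidean property.

The Euclidean property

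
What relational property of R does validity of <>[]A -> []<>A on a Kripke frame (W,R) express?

This schema is the .2 axiom.
Its frame correspondent is convergence — forall x forall y forall z (Rxy & Rxz -> exists w (Ryw & Rzw)).

Convergence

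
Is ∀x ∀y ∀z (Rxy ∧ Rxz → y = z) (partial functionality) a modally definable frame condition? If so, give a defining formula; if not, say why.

Yes, by ◇p → □p

The condition is partial functionality. A defining modal formula is ◇p → □p.
Suppose ◇p→□p is valid. Take Rxy, Rxz and set V(p)={y}. Then ◇p at x, so □p at x, so p at z, i.e. z=y.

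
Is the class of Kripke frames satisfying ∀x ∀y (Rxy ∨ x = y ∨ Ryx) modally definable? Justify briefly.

No — not modally definable

Modal frame validity is preserved under disjoint unions.
Take 4 disjoint single-world reflexive frames: each is trivially connected, but their disjoint union has 4 worlds with no edge between distinct components, so it is not connected.
Hence connectedness of R is not modally definable.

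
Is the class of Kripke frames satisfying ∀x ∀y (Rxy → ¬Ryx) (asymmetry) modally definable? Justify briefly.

Not modally definable

Any modally definable frame class is closed under surjective bounded morphisms.
The 3-cycle (worlds a,b,c with a→b→c→a) is asymmetric. Mapping every world to a single reflexive point • is a surjective bounded morphism, and the reflexive point is not asymmetric (R•• but asymmetry requires ¬R••).
Hence asymmetry is not modally definable.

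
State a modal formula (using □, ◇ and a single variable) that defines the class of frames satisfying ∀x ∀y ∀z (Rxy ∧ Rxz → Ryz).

A defining formula is ◇s → □◇s (the 5 axiom).

◇s → □◇s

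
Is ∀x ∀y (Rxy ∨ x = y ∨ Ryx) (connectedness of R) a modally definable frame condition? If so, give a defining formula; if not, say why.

Not modally definable

Any modally definable frame class is closed under disjoint unions.
Take 2 disjoint single-world reflexive frames: each is trivially connected, but their disjoint union has 2 worlds with no edge between distinct components, so it is not connected.
So the class is not modally definable.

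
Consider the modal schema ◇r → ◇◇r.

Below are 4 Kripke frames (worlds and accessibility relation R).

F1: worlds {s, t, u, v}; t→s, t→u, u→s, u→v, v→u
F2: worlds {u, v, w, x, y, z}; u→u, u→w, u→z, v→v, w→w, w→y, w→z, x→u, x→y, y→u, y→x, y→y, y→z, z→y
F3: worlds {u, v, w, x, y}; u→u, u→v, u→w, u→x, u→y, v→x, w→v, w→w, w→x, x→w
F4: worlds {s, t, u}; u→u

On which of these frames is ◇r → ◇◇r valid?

F2, F4

Frame correspondent (Sahlqvist): ∀x ∀y (xRy → ∃w (y = w ∧ xR²w)) — i.e. a generalized confluence (Geach) condition.
F1: fails — tRu but no w with u=w and tR²w.
F2: holds.
F3: fails — vRx but no t with x=t and vR²t.
F4: holds.
Valid on: F2, F4.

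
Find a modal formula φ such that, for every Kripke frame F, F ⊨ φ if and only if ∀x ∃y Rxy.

□p → ◇p

The condition is seriality. The D schema □p → ◇p defines it.
Suppose □p→◇p is valid. At any x set V(p)=W. Then □p at x, so ◇p at x, so x has a successor.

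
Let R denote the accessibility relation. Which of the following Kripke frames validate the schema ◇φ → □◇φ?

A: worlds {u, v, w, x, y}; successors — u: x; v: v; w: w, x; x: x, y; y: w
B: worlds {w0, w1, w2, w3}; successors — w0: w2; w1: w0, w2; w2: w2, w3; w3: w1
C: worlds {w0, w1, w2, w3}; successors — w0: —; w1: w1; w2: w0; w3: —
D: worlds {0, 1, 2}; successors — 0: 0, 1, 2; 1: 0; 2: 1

none

The schema corresponds to the Euclidean property: ∀x ∀y ∀z (Rxy ∧ Rxz → Ryz).
A: fails — Rwx and Rww but not Rxw.
B: fails — Rw1w2 and Rw1w0 but not Rw2w0.
C: fails — Rw2w0 and Rw2w0 but not Rw0w0.
D: fails — R02 and R00 but not R20.
Valid on no frame.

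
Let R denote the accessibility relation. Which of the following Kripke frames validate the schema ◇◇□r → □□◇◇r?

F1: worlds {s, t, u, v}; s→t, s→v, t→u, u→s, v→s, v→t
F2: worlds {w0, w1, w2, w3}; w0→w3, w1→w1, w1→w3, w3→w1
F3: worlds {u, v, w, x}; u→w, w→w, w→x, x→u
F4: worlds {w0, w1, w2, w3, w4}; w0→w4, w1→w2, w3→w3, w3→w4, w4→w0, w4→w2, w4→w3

F2

The schema corresponds to a generalized confluence (Geach) condition: ∀x ∀y ∀z ((xR²y ∧ xR²z) → ∃w (yRw ∧ zR²w)).
F1: fails — sR²s, sR²t but no w with sRw and tR²w.
F2: holds.
F3: fails — uR²x, uR²x but no t with xRt and xR²t.
F4: fails — w0R²w0, w0R²w0 but no w with w0Rw and w0R²w.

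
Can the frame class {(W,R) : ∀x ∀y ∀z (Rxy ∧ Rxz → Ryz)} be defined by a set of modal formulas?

Yes, by ◇q → □◇q

Yes: it is the Euclidean property, defined by the 5 schema ◇q → □◇q.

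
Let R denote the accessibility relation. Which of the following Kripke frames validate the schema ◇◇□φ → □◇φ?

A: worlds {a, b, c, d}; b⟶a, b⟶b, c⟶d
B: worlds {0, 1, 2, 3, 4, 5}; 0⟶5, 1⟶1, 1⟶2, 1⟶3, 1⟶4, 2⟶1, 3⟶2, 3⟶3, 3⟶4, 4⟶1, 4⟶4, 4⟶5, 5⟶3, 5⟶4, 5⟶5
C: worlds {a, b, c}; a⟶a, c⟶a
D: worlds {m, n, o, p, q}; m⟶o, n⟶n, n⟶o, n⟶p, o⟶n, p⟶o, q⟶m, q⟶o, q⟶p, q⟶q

C

The schema corresponds to a generalized confluence (Geach) condition: ∀x ∀y ∀z ((xR²y ∧ xRz) → ∃w (yRw ∧ zRw)).
A: fails — bR²a, bRa but no w with aRw and aRw.
B: fails — 1R²2, 1R3 but no w with 2Rw and 3Rw.
C: condition met.
D: fails — nR²o, nRp but no w with oRw and pRw.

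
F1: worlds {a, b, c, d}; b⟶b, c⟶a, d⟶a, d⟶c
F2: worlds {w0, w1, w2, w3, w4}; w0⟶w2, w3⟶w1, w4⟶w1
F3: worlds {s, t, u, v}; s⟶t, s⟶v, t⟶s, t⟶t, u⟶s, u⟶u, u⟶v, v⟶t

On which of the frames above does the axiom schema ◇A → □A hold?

F2

The schema corresponds to partial functionality: ∀x ∀y ∀z (Rxy ∧ Rxz → y = z).
F1: fails — d sees both a and c.
F2: condition met.
F3: fails — s sees both t and v.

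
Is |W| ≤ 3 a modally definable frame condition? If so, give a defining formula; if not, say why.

Not definable by any modal formula

Any modally definable frame class is closed under disjoint unions.
Any modal formula valid on each of 4 disjoint one-world frames is valid on their disjoint union (validity is preserved under disjoint unions). Each one-world frame has |W|=1≤3, but the union has |W|=4.
So the class is not modally definable.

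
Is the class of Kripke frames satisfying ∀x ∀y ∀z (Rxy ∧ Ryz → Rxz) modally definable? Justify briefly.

Yes: it is transitivity, defined by the 4 schema □r → □□r.

Yes, by □r → □□r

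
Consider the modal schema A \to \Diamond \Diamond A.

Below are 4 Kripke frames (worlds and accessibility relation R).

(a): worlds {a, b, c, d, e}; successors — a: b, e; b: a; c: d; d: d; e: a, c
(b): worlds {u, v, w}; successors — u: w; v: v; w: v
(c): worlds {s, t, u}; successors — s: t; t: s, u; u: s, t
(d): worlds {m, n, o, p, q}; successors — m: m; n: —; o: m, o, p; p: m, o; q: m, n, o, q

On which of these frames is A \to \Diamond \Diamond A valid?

(c)

Frame correspondent (Sahlqvist): \forall x \exists w (x = w \wedge x R^2 w) — i.e. a generalized confluence (Geach) condition.
(a): fails — at c but no w with c=w and cR²w.
(b): fails — at u but no t with u=t and uR²t.
(c): holds.
(d): fails — at n but no w with n=w and nR²w.
Valid on: (c).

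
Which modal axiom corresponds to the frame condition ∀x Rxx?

The condition is reflexivity. The T schema □s → s defines it.

□s → s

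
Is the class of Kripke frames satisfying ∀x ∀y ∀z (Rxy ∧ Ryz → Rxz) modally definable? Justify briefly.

The condition is transitivity. A defining modal formula is □q → □□q.

Yes, by □q → □□q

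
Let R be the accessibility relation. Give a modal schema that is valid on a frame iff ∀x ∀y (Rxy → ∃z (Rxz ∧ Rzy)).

A defining formula is □□r → □r (the C4 axiom).
Suppose □□r→□r is valid. Take Rxy and set V(r)={w : xR²w}. Then □□r at x, so □r at x, so r at y, i.e. ∃z(Rxz∧Rzy).

□□r → □r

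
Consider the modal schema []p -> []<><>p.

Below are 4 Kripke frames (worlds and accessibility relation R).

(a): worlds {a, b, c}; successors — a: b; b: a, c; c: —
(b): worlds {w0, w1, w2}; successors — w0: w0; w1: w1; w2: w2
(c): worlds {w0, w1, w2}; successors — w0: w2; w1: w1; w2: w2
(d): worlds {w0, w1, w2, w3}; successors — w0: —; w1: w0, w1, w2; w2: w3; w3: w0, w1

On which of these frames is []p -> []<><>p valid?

(b), (c)

This is the axiom for a generalized confluence (Geach) condition; its first-order frame correspondent is forall x forall z (xRz -> exists w (xRw & z R^2 w)).
(a): fails — bRc but no w with bRw and cR²w.
(b): condition met.
(c): condition met.
(d): fails — w1Rw0 but no w with w1Rw and w0R²w.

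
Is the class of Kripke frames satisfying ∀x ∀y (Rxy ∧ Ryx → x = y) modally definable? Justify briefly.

Not definable by any modal formula

If a class were modally definable it would be closed under surjective bounded morphisms (Goldblatt–Thomason).
The 4-cycle (worlds w0,w1,w2,w3 with w0→w1→w2→w3→w0) is antisymmetric. Sending even-indexed worlds to a and odd-indexed worlds to b is a surjective bounded morphism onto the two-world frame with a↔b, which is not antisymmetric.
So the class is not modally definable.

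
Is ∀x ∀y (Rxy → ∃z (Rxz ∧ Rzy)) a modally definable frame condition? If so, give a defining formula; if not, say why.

Yes — defined by □□r → □r

Yes: it is density, defined by the C4 schema □□r → □r.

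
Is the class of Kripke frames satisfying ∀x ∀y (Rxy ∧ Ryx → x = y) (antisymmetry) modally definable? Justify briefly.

If a class were modally definable it would be closed under surjective bounded morphisms (Goldblatt–Thomason).
The 8-cycle (worlds a,b,c,d,e,f,g,h with a→b→c→d→e→f→g→h→a) is antisymmetric. Sending even-indexed worlds to a and odd-indexed worlds to b is a surjective bounded morphism onto the two-world frame with a↔b, which is not antisymmetric.
Hence antisymmetry is not modally definable.

No — not modally definable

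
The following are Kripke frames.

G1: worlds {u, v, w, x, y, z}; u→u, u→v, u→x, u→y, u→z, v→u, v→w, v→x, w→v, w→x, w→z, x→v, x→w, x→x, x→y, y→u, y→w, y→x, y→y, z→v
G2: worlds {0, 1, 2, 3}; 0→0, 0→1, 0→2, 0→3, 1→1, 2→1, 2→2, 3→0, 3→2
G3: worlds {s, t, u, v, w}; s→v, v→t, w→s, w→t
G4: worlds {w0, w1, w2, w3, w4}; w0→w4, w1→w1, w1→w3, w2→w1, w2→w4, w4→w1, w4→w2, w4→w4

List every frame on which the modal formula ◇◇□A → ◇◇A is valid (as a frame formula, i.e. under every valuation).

G1, G2

Frame correspondent (Sahlqvist): ∀x ∀y (xR²y → ∃w (yRw ∧ xR²w)) — i.e. a generalized confluence (Geach) condition.
G1: satisfies the condition.
G2: satisfies the condition.
G3: fails — sR²t but no w* with tRw* and sR²w*.
G4: fails — w1R²w3 but no w with w3Rw and w1R²w.
Valid on: G1, G2.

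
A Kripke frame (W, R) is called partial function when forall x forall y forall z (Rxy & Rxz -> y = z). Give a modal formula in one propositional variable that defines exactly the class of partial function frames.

◇p → □p

The condition is partial functionality. The CD schema ◇p → □p defines it.
Suppose ◇p→□p is valid. Take Rxy, Rxz and set V(p)={y}. Then ◇p at x, so □p at x, so p at z, i.e. z=y.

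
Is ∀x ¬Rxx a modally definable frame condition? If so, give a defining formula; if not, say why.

Modal frame validity is preserved under surjective bounded morphisms.
The 4-cycle (worlds a,b,c,d with a→b→c→d→a) is irreflexive, and the map sending every world to a single reflexive point • is a surjective bounded morphism (forth: every edge maps to (•,•); back: every world has a successor). So any modal formula valid on the 4-cycle is also valid on the reflexive point, which is not irreflexive.
Hence irreflexivity is not modally definable.

Not modally definable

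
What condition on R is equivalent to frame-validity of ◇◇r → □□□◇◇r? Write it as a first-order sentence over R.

∀x ∀y ∀z ((xR²y ∧ xR³z) → ∃w (y = w ∧ zR²w))

This is a Sahlqvist (Geach-type) schema ◇^2□^0r → □^3◇^2r.
Minimal-valuation argument: fix x; take any y with xR^2y and any z with xR^3z. Set V(r) to the set of worlds R-reachable from y in exactly 0 steps. Then □^0r holds at y, so the antecedent holds at x; validity forces ◇^2r at z, giving a w with zR^2w and yR^0w.
First-order correspondent: ∀x ∀y ∀z ((xR²y ∧ xR³z) → ∃w (y = w ∧ zR²w)).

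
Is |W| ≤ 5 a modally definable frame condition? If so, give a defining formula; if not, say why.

No — not modally definable

If a class were modally definable it would be closed under disjoint unions (Goldblatt–Thomason).
Any modal formula valid on each of 6 disjoint one-world frames is valid on their disjoint union (validity is preserved under disjoint unions). Each one-world frame has |W|=1≤5, but the union has |W|=6.
So no modal formula (or set of formulas) defines exactly the |W|≤5 frames.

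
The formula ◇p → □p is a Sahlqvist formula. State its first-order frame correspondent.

Suppose ◇p→□p is valid. Take Rxy, Rxz and set V(p)={y}. Then ◇p at x, so □p at x, so p at z, i.e. z=y.
The converse is a direct semantic check.
So the correspondent is partial functionality.

partial functionality: ∀x ∀y ∀z (Rxy ∧ Rxz → y = z)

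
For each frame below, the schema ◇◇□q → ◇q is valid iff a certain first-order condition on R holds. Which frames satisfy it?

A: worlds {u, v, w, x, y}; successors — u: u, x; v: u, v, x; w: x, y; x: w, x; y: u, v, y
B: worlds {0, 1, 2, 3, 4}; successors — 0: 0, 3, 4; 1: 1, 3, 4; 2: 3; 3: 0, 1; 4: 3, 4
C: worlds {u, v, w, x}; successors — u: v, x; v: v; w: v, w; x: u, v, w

Frame correspondent (Sahlqvist): ∀x ∀y (xR²y → ∃w (yRw ∧ xRw)) — i.e. a generalized confluence (Geach) condition.
A: fails — xR²y but no t with yRt and xRt.
B: fails — 3R²4 but no w with 4Rw and 3Rw.
C: ✓.

C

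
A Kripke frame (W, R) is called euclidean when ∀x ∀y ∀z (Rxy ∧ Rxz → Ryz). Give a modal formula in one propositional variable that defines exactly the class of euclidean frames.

◇ψ → □◇ψ

This is the Euclidean property; the standard corresponding axiom is 5: ◇ψ → □◇ψ.
Suppose ◇ψ→□◇ψ is valid. Take Rxy, Rxz and set V(ψ)={y}. Then ◇ψ at x, so □◇ψ at x, so ◇ψ at z, so some w with Rzw has ψ; w=y, i.e. Rzy. By symmetry of the argument, Ryz.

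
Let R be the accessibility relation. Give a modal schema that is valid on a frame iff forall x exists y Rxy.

The condition is seriality. The D schema □p → ◇p defines it.
Suppose □p→◇p is valid. At any x set V(p)=W. Then □p at x, so ◇p at x, so x has a successor.

□p → ◇p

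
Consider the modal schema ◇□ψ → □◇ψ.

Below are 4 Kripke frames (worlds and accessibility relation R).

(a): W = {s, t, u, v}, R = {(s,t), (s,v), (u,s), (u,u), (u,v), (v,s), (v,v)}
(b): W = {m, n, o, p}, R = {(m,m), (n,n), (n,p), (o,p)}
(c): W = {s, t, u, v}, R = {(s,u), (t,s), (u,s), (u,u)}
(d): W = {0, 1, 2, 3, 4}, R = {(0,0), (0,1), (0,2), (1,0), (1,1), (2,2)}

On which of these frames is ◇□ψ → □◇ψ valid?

(c)

This is the axiom for convergence; its first-order frame correspondent is ∀x ∀y ∀z (Rxy ∧ Rxz → ∃w (Ryw ∧ Rzw)).
(a): fails — Rsv and Rst but v and t have no common successor.
(b): fails — Rnn and Rnp but n and p have no common successor.
(c): ✓.
(d): fails — R02 and R01 but 2 and 1 have no common successor.
Valid on: (c).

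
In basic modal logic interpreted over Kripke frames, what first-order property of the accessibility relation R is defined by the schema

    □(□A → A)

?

Shift-reflexivity

This schema is the T□ axiom.
Its frame correspondent is shift-reflexivity — ∀x ∀y (Rxy → Ryy).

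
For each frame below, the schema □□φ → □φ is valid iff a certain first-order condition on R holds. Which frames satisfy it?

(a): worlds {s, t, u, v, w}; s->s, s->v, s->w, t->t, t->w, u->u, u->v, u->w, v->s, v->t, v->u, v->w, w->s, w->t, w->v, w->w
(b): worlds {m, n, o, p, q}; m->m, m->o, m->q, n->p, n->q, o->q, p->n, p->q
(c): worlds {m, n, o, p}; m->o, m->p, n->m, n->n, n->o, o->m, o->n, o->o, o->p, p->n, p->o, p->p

The schema corresponds to density: ∀x ∀y (Rxy → ∃z (Rxz ∧ Rzy)).
(a): condition met.
(b): fails — Rpn but no z with Rpz and Rzn.
(c): condition met.
Valid on: (a), (c).

(a), (c)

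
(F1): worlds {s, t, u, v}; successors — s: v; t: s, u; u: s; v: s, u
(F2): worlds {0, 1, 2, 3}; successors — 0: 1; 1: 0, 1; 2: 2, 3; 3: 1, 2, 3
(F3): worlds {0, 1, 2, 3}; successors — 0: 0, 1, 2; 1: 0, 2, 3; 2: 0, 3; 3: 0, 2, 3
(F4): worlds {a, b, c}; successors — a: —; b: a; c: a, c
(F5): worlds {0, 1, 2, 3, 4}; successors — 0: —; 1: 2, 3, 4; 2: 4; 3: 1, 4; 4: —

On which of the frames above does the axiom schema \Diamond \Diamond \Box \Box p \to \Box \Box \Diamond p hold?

(F3)

The schema corresponds to a generalized confluence (Geach) condition: \forall x \forall y \forall z ((x R^2 y \wedge x R^2 z) \to \exists w (y R^2 w \wedge zRw)).
(F1): fails — sR²s, sR²s but no w with sR²w and sRw.
(F2): fails — 2R²1, 2R²2 but no w with 1R²w and 2Rw.
(F3): holds.
(F4): fails — cR²a, cR²a but no w with aR²w and aRw.
(F5): fails — 1R²1, 1R²4 but no w with 1R²w and 4Rw.
Valid on: (F3).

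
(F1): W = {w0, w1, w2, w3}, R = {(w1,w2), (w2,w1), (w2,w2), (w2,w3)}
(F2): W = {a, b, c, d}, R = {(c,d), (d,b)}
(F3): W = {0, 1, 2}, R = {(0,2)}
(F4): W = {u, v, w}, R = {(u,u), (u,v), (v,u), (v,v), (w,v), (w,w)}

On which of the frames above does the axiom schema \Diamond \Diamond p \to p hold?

(F3)

Frame correspondent (Sahlqvist): \forall x \forall y (x R^2 y \to \exists w (y = w \wedge x = w)) — i.e. a generalized confluence (Geach) condition.
(F1): fails — w1R²w2 but w2 ≠ w1.
(F2): fails — cR²b but b ≠ c.
(F3): condition met.
(F4): fails — uR²v but v ≠ u.
Valid on: (F3).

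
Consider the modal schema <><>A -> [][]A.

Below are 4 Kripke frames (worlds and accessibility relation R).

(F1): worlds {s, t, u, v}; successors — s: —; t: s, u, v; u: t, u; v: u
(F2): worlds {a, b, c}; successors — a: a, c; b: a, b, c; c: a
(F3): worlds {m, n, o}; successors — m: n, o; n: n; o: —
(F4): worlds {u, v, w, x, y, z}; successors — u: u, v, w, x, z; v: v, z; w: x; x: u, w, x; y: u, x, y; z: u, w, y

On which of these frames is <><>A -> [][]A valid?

(F3)

The schema corresponds to a generalized confluence (Geach) condition: forall x forall y forall z ((x R^2 y & x R^2 z) -> exists w (y = w & z = w)).
(F1): fails — tR²t, tR²u but t ≠ u.
(F2): fails — aR²a, aR²c but a ≠ c.
(F3): condition met.
(F4): fails — uR²u, uR²v but u ≠ v.
Valid on: (F3).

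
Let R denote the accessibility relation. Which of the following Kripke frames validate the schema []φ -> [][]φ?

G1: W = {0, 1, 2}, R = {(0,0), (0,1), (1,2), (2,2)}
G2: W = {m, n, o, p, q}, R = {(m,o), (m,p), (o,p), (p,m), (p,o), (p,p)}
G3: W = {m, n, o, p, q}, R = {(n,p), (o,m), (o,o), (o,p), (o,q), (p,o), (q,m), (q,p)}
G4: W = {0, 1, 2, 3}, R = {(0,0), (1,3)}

The schema corresponds to transitivity: forall x forall y forall z (Rxy & Ryz -> Rxz).
G1: fails — R01 and R12 but not R02.
G2: fails — Rop and Rpm but not Rom.
G3: fails — Rpo and Rom but not Rpm.
G4: ✓.
Valid on: G4.

G4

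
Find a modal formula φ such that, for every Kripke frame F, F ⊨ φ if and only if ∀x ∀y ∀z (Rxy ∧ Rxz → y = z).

◇ψ → □ψ

This is partial functionality; the standard corresponding axiom is CD: ◇ψ → □ψ.
Suppose ◇ψ→□ψ is valid. Take Rxy, Rxz and set V(ψ)={y}. Then ◇ψ at x, so □ψ at x, so ψ at z, i.e. z=y.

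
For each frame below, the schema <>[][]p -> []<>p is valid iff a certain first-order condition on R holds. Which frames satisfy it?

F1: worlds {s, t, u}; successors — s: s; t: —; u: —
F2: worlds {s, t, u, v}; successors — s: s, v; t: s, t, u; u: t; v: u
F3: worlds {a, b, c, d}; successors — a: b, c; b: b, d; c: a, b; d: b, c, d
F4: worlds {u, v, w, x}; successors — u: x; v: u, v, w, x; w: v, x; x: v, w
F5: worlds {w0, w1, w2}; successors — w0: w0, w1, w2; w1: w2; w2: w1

The schema corresponds to a generalized confluence (Geach) condition: forall x forall y forall z ((xRy & xRz) -> exists w (y R^2 w & zRw)).
F1: condition met.
F2: fails — sRv, sRs but no w with vR²w and sRw.
F3: condition met.
F4: fails — vRu, vRu but no t with uR²t and uRt.
F5: fails — w0Rw1, w0Rw1 but no w with w1R²w and w1Rw.
Valid on: F1, F3.

F1, F3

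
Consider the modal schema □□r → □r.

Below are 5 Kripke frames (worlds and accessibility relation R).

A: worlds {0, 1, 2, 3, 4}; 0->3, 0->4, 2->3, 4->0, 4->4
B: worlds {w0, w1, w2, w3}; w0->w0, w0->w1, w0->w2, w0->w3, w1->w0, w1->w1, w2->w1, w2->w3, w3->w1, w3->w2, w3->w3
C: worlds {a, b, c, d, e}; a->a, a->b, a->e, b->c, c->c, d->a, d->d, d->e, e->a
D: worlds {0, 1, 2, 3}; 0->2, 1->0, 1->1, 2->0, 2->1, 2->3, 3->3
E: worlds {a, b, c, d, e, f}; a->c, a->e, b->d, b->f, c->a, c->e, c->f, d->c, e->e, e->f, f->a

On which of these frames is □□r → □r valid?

Frame correspondent (Sahlqvist): ∀x ∀y (Rxy → ∃z (Rxz ∧ Rzy)) — i.e. density.
A: fails — R23 but no z with R2z and Rz3.
B: holds.
C: holds.
D: fails — R02 but no z with R0z and Rz2.
E: fails — Rdc but no z with Rdz and Rzc.

B, C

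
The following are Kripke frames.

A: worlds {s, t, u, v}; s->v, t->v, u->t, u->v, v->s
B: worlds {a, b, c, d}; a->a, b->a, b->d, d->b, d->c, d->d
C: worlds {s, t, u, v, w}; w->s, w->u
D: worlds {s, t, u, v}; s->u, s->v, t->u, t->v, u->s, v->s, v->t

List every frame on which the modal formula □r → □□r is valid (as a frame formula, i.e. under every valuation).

C

Frame correspondent (Sahlqvist): ∀x ∀y ∀z (Rxy ∧ Ryz → Rxz) — i.e. transitivity.
A: fails — Ruv and Rvs but not Rus.
B: fails — Rdb and Rba but not Rda.
C: satisfies the condition.
D: fails — Rtv and Rvt but not Rtt.
Valid on: C.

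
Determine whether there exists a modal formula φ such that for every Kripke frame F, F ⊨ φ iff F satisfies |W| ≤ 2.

Not modally definable

Modal frame validity is preserved under disjoint unions.
Any modal formula valid on each of 3 disjoint one-world frames is valid on their disjoint union (validity is preserved under disjoint unions). Each one-world frame has |W|=1≤2, but the union has |W|=3.
So the class is not modally definable.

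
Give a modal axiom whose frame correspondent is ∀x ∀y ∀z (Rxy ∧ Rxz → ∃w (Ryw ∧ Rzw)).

◇□r → □◇r

A defining formula is ◇□r → □◇r (the .2 axiom).
Suppose ◇□r→□◇r is valid. Take Rxy, Rxz and set V(r)={w : Ryw}. Then □r at y so ◇□r at x, so □◇r at x, so ◇r at z, giving w with Rzw and Ryw.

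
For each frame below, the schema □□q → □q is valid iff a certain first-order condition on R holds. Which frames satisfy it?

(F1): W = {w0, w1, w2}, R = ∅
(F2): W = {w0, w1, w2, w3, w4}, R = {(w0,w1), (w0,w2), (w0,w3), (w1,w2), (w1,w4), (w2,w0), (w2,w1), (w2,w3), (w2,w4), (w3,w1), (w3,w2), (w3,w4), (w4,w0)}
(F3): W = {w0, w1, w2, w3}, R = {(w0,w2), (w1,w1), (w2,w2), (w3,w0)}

Frame correspondent (Sahlqvist): ∀x ∀y (Rxy → ∃z (Rxz ∧ Rzy)) — i.e. density.
(F1): ✓.
(F2): fails — Rw1w2 but no z with Rw1z and Rzw2.
(F3): fails — Rw3w0 but no z with Rw3z and Rzw0.
Valid on: (F1).

(F1)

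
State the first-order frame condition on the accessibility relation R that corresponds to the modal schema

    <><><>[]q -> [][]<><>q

forall x forall y forall z ((x R^3 y & x R^2 z) -> exists w (yRw & z R^2 w))

This is a Sahlqvist (Geach-type) schema ◇^3□^1q → □^2◇^2q.
First-order correspondent: forall x forall y forall z ((x R^3 y & x R^2 z) -> exists w (yRw & z R^2 w)).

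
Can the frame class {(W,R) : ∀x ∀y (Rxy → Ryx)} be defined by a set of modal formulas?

The condition is symmetry. A defining modal formula is r → □◇r.
Suppose r→□◇r is valid. Take Rxy and set V(r)={x}. Then r at x, so □◇r at x, so ◇r at y, so some z with Ryz has r; z=x, i.e. Ryx.

Yes, by r → □◇r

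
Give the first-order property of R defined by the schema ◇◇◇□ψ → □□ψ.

∀x ∀y ∀z ((xR³y ∧ xR²z) → ∃w (yRw ∧ z = w))

This is a Sahlqvist (Geach-type) schema ◇^3□^1ψ → □^2◇^0ψ.
Minimal-valuation argument: fix x; take any y with xR^3y and any z with xR^2z. Set V(ψ) to the set of worlds R-reachable from y in exactly 1 step. Then □^1ψ holds at y, so the antecedent holds at x; validity forces ◇^0ψ at z, giving a w with zR^0w and yR^1w.
First-order correspondent: ∀x ∀y ∀z ((xR³y ∧ xR²z) → ∃w (yRw ∧ z = w)).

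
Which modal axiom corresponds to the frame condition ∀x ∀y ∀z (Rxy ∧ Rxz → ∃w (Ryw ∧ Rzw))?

◇□q → □◇q

This is convergence; the standard corresponding axiom is .2: ◇□q → □◇q.
Suppose ◇□q→□◇q is valid. Take Rxy, Rxz and set V(q)={w : Ryw}. Then □q at y so ◇□q at x, so □◇q at x, so ◇q at z, giving w with Rzw and Ryw.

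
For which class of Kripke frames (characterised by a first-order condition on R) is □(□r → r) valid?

Suppose □(□r→r) is valid. Take Rxy and set V(r)={w : Ryw}. Then at y, □r holds; since □(□r→r) at x, □r→r at y, so r at y, i.e. Ryy.

Shift-reflexivity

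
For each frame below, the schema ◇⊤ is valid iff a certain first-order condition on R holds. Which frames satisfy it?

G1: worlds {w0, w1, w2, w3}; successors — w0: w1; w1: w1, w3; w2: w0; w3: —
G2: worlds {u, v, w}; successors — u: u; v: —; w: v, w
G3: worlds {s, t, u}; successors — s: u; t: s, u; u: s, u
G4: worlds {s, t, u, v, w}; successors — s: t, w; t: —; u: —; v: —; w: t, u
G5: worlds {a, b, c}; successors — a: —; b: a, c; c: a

The schema corresponds to seriality: ∀x ∃y Rxy.
G1: fails — world w3 has no successor.
G2: fails — world v has no successor.
G3: satisfies the condition.
G4: fails — world t has no successor.
G5: fails — world a has no successor.
Valid on: G3.

G3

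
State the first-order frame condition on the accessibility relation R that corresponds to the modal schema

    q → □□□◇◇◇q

∀x ∀z (xR³z → ∃w (x = w ∧ zR³w))

This is a Sahlqvist (Geach-type) schema ◇^0□^0q → □^3◇^3q.
Minimal-valuation argument: fix x; take any y with xR^0y and any z with xR^3z. Set V(q) to the set of worlds R-reachable from y in exactly 0 steps. Then □^0q holds at y, so the antecedent holds at x; validity forces ◇^3q at z, giving a w with zR^3w and yR^0w.
First-order correspondent: ∀x ∀z (xR³z → ∃w (x = w ∧ zR³w)).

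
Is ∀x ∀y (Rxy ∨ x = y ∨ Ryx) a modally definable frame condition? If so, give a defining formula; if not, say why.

Any modally definable frame class is closed under disjoint unions.
Take 2 disjoint single-world reflexive frames: each is trivially connected, but their disjoint union has 2 worlds with no edge between distinct components, so it is not connected.
Hence connectedness of R is not modally definable.

Not modally definable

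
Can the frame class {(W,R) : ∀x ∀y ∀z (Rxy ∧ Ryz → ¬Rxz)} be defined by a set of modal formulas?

Not modally definable

If a class were modally definable it would be closed under surjective bounded morphisms (Goldblatt–Thomason).
The 7-cycle (worlds 0,1,2,3,4,5,6 with 0→1→2→3→4→5→6→0) is intransitive. Mapping every world to a single reflexive point • is a surjective bounded morphism; the reflexive point is not intransitive (R••∧R•• but R••).
So no modal formula (or set of formulas) defines exactly the intransitive frames.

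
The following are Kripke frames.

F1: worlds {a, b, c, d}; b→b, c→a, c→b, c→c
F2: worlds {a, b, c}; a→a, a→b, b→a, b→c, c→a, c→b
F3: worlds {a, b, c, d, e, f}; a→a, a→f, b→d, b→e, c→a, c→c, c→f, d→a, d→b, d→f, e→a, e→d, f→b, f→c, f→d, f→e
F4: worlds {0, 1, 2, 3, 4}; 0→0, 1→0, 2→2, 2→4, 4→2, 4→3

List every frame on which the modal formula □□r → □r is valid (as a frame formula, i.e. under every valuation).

F1

Frame correspondent (Sahlqvist): ∀x ∀y (Rxy → ∃z (Rxz ∧ Rzy)) — i.e. density.
F1: ✓.
F2: fails — Rbc but no z with Rbz and Rzc.
F3: fails — Red but no z with Rez and Rzd.
F4: fails — R43 but no z with R4z and Rz3.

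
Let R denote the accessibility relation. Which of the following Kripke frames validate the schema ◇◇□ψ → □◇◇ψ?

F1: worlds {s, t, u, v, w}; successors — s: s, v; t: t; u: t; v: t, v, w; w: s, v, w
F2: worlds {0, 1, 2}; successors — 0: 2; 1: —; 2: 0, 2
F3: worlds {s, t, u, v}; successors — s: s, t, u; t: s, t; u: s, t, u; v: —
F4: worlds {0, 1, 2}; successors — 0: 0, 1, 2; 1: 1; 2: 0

F2, F3

Frame correspondent (Sahlqvist): ∀x ∀y ∀z ((xR²y ∧ xRz) → ∃w (yRw ∧ zR²w)) — i.e. a generalized confluence (Geach) condition.
F1: fails — vR²s, vRt but no w* with sRw* and tR²w*.
F2: satisfies the condition.
F3: satisfies the condition.
F4: fails — 0R²2, 0R1 but no w with 2Rw and 1R²w.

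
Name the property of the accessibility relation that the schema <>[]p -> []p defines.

the Euclidean property

This is frame-equivalent to ◇p → □◇p (substitute ¬p for p and contrapose).
Suppose ◇p→□◇p is valid. Take Rxy, Rxz and set V(p)={y}. Then ◇p at x, so □◇p at x, so ◇p at z, so some w with Rzw has p; w=y, i.e. Rzy. By symmetry of the argument, Ryz.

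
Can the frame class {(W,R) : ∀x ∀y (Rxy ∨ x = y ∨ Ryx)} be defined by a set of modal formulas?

If a class were modally definable it would be closed under disjoint unions (Goldblatt–Thomason).
Take 4 disjoint single-world reflexive frames: each is trivially connected, but their disjoint union has 4 worlds with no edge between distinct components, so it is not connected.
Hence connectedness of R is not modally definable.

Not modally definable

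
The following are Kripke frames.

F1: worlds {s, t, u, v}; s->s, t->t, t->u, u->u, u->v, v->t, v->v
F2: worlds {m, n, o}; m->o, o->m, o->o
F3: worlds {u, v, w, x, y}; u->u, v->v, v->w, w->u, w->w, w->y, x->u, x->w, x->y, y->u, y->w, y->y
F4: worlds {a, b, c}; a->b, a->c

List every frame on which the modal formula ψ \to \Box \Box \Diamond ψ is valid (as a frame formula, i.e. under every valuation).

The schema corresponds to a generalized confluence (Geach) condition: \forall x \forall z (x R^2 z \to \exists w (x = w \wedge zRw)).
F1: fails — tR²u but no w with t=w and uRw.
F2: fails — mR²m but no w with m=w and mRw.
F3: fails — vR²u but no t with v=t and uRt.
F4: satisfies the condition.

F4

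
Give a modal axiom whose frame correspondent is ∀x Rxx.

□q → q

The condition is reflexivity. The T schema □q → q defines it.
Suppose □q→q is valid. At any x set V(q)={w : Rxw}. Then □q holds at x, so q holds at x, i.e. Rxx.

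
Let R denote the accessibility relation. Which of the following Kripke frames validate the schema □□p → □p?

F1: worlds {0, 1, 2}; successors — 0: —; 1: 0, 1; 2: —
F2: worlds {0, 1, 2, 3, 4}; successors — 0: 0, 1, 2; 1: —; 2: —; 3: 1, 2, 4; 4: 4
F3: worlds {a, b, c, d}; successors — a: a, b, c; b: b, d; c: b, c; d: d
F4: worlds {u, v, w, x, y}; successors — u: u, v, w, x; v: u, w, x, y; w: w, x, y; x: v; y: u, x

F1, F3

Frame correspondent (Sahlqvist): ∀x ∀y (Rxy → ∃z (Rxz ∧ Rzy)) — i.e. density.
F1: condition met.
F2: fails — R32 but no z with R3z and Rz2.
F3: condition met.
F4: fails — Rxv but no z with Rxz and Rzv.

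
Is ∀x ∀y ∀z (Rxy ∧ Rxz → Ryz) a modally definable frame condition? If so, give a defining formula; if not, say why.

Definable; ◇r → □◇r defines it

The condition is the Euclidean property. A defining modal formula is ◇r → □◇r.
Suppose ◇r→□◇r is valid. Take Rxy, Rxz and set V(r)={y}. Then ◇r at x, so □◇r at x, so ◇r at z, so some w with Rzw has r; w=y, i.e. Rzy. By symmetry of the argument, Ryz.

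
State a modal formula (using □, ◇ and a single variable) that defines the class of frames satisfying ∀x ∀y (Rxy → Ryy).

□(□ψ → ψ)

A defining formula is □(□ψ → ψ) (the T□ axiom).
Suppose □(□ψ→ψ) is valid. Take Rxy and set V(ψ)={w : Ryw}. Then at y, □ψ holds; since □(□ψ→ψ) at x, □ψ→ψ at y, so ψ at y, i.e. Ryy.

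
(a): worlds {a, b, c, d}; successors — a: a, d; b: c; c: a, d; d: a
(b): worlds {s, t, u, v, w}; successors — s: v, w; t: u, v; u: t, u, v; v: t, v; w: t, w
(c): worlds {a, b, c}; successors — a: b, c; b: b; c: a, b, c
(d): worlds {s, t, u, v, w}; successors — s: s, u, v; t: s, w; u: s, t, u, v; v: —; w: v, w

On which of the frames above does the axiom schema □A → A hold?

none

Frame correspondent (Sahlqvist): ∀x Rxx — i.e. reflexivity.
(a): fails — world b does not see itself.
(b): fails — world s does not see itself.
(c): fails — world a does not see itself.
(d): fails — world t does not see itself.
Valid on no frame.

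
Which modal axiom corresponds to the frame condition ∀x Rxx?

A defining formula is □p → p (the T axiom).

□p → p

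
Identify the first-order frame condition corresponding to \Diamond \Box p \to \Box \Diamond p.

convergence

Suppose ◇□p→□◇p is valid. Take Rxy, Rxz and set V(p)={w : Ryw}. Then □p at y so ◇□p at x, so □◇p at x, so ◇p at z, giving w with Rzw and Ryw.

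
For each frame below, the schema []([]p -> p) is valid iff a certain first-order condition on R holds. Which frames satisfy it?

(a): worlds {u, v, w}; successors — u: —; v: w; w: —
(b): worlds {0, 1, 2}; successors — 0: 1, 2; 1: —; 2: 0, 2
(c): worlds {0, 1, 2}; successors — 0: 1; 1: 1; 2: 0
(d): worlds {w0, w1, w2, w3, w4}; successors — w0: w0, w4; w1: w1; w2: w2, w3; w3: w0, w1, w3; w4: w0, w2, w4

Frame correspondent (Sahlqvist): forall x forall y (Rxy -> Ryy) — i.e. shift-reflexivity.
(a): fails — Rvw but not Rww.
(b): fails — R01 but not R11.
(c): fails — R20 but not R00.
(d): condition met.

(d)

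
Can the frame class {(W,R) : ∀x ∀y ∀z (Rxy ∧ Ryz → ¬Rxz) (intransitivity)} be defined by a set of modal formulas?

If a class were modally definable it would be closed under surjective bounded morphisms (Goldblatt–Thomason).
The 5-cycle (worlds 0,1,2,3,4 with 0→1→2→3→4→0) is intransitive. Mapping every world to a single reflexive point • is a surjective bounded morphism; the reflexive point is not intransitive (R••∧R•• but R••).
So the class is not modally definable.

No — not modally definable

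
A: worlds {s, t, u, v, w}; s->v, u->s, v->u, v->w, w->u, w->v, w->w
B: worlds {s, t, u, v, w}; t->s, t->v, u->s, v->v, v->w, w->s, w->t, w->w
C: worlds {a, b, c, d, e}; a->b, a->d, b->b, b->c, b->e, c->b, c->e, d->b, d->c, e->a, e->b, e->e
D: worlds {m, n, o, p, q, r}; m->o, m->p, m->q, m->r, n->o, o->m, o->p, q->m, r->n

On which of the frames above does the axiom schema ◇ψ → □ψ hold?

none

This is the axiom for partial functionality; its first-order frame correspondent is ∀x ∀y ∀z (Rxy ∧ Rxz → y = z).
A: fails — v sees both u and w.
B: fails — t sees both s and v.
C: fails — a sees both b and d.
D: fails — m sees both o and p.
Valid on no frame.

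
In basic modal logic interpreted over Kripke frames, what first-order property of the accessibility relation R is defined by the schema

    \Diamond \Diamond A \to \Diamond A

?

Replacing A by ¬A and contraposing gives the equivalent schema □A → □□A.
Suppose □A→□□A is valid. Take Rxy, Ryz and set V(A)={w : Rxw}. Then □A at x, so □□A at x, so □A at y, so A at z, i.e. Rxz.
Conversely, any frame satisfying \forall x \forall y \forall z (Rxy \wedge Ryz \to Rxz) validates the schema.
So the correspondent is transitivity.

transitivity: \forall x \forall y \forall z (Rxy \wedge Ryz \to Rxz)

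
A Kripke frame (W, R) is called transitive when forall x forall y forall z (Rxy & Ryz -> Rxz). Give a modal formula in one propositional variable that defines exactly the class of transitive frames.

□ψ → □□ψ

This is transitivity; the standard corresponding axiom is 4: □ψ → □□ψ.
Suppose □ψ→□□ψ is valid. Take Rxy, Ryz and set V(ψ)={w : Rxw}. Then □ψ at x, so □□ψ at x, so □ψ at y, so ψ at z, i.e. Rxz.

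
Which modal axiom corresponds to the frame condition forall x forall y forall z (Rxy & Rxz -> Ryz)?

A defining formula is ◇r → □◇r (the 5 axiom).
Suppose ◇r→□◇r is valid. Take Rxy, Rxz and set V(r)={y}. Then ◇r at x, so □◇r at x, so ◇r at z, so some w with Rzw has r; w=y, i.e. Rzy. By symmetry of the argument, Ryz.

◇r → □◇r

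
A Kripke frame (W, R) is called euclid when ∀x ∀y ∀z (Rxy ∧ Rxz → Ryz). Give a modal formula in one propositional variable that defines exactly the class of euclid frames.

A defining formula is ◇r → □◇r (the 5 axiom).
Suppose ◇r→□◇r is valid. Take Rxy, Rxz and set V(r)={y}. Then ◇r at x, so □◇r at x, so ◇r at z, so some w with Rzw has r; w=y, i.e. Rzy. By symmetry of the argument, Ryz.

◇r → □◇r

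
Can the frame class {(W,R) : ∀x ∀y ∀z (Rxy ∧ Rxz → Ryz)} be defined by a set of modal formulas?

The condition is the Euclidean property. A defining modal formula is ◇r → □◇r.

Definable; ◇r → □◇r defines it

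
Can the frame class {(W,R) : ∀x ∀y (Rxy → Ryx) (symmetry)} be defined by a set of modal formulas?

Definable; p → □◇p defines it

This is a Sahlqvist condition; the B axiom p → □◇p defines it.
Suppose p→□◇p is valid. Take Rxy and set V(p)={x}. Then p at x, so □◇p at x, so ◇p at y, so some z with Ryz has p; z=x, i.e. Ryx.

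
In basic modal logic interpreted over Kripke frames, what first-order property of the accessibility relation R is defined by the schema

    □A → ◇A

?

Seriality

Suppose □A→◇A is valid. At any x set V(A)=W. Then □A at x, so ◇A at x, so x has a successor.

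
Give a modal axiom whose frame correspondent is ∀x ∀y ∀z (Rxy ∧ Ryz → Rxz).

This is transitivity; the standard corresponding axiom is 4: □q → □□q.

□q → □□q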